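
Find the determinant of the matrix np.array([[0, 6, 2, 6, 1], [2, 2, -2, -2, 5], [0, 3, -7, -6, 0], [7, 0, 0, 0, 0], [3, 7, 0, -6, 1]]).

Expand along row 4 (it has 4 zeros):
  − (7) · M_41   where M_41 = det([6 2 6 1; 2 -2 -2 5; 3 -7 -6 0; 7 0 -6 1]) = 2408
det = (-1)·(7)·(2408) = -16856

-16856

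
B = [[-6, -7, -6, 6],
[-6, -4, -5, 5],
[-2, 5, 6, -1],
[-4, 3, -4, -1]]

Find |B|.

270

Expand along row 1:
  + (-6) · M_11   where M_11 = det([-4 -5 5; 5 6 -1; 3 -4 -1]) = -160
  − (-7) · M_12   where M_12 = det([-6 -5 5; -2 6 -1; -4 -4 -1]) = 210
  + (-6) · M_13   where M_13 = det([-6 -4 5; -2 5 -1; -4 3 -1]) = 74
  − (6) · M_14   where M_14 = det([-6 -4 -5; -2 5 6; -4 3 -4]) = 286
det = (+1)·(-6)·(-160) + (-1)·(-7)·(210) + (+1)·(-6)·(74) + (-1)·(6)·(286) = 270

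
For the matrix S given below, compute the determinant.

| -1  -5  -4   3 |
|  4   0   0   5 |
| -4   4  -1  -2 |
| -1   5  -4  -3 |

814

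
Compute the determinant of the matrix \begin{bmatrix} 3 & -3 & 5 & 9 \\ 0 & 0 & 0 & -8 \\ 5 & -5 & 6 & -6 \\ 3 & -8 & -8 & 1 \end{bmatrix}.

280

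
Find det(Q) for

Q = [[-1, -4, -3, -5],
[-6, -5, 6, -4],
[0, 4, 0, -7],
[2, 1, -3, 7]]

669

Expand along row 3 (it has 2 zeros):
  − (4) · M_32   where M_32 = det([-1 -3 -5; -6 6 -4; 2 -3 7]) = -162
  − (-7) · M_34   where M_34 = det([-1 -4 -3; -6 -5 6; 2 1 -3]) = 3
det = (-1)·(4)·(-162) + (-1)·(-7)·(3) = 669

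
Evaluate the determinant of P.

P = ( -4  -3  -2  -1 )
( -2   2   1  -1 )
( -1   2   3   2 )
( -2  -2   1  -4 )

181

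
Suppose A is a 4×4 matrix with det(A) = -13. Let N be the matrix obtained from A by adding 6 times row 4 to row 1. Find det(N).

Adding a multiple of one row to another leaves the determinant unchanged.
det(N) = (1)·(-13) = -13

-13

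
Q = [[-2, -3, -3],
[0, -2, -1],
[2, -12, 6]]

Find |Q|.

Expand along row 2:
  + (-2) · |-2 -3; 2 6| = (-2)·(-12 − (-6)) = 12
  − (-1) · |-2 -3; 2 -12| = −(-1)·(24 − (-6)) = 30
Sum: (12) + (30) = 42

42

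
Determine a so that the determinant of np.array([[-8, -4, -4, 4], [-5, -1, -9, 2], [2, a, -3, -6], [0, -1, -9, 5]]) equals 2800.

Expanding along the column containing a, det(B) is linear in a: det(B) = (-296)·a + (1320).
Set (-296)·a + (1320) = 2800  ⇒  (-296)·a = 1480  ⇒  a = -5.

-5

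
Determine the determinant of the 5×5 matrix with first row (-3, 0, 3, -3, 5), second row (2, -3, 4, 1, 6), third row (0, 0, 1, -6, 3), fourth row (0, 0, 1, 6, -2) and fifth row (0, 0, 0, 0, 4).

The matrix is block upper-triangular with a 2×2 block and a 3×3 block on the diagonal, so its determinant equals the product of the determinants of the diagonal blocks.
det of the 2×2 block = 9
det of the 3×3 block = 48
det = (9)·(48) = 432

432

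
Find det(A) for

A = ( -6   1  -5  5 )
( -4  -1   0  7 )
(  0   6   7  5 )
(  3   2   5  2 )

The determinant is 535.

Expand along row 2 (it has 1 zero):
  − (-4) · M_21   where M_21 = det([1 -5 5; 6 7 5; 2 5 2]) = 79
  + (-1) · M_22   where M_22 = det([-6 -5 5; 0 7 5; 3 5 2]) = -114
  + (7) · M_24   where M_24 = det([-6 1 -5; 0 6 7; 3 2 5]) = 15
det = (-1)·(-4)·(79) + (+1)·(-1)·(-114) + (+1)·(7)·(15) = 535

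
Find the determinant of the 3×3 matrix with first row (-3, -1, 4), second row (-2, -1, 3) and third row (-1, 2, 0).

1

Expand along row 3:
  + (-1) · |-1 4; -1 3| = (-1)·(-3 − (-4)) = -1
  − 2 · |-3 4; -2 3| = −2·(-9 − (-8)) = 2
Sum: (-1) + (2) = 1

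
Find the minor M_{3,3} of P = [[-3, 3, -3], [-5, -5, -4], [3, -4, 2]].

Delete row 3 and column 3; the remaining 2×2 submatrix is [-3 3; -5 -5].
Its determinant is (-3)·(-5) − 3·(-5) = 30.

30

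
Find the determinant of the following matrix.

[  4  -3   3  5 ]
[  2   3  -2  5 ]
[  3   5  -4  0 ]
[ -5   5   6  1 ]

Expand along row 3 (it has 1 zero):
  + (3) · M_31   where M_31 = det([-3 3 5; 3 -2 5; 5 6 1]) = 302
  − (5) · M_32   where M_32 = det([4 3 5; 2 -2 5; -5 6 1]) = -199
  + (-4) · M_33   where M_33 = det([4 -3 5; 2 3 5; -5 5 1]) = 118
det = (+1)·(3)·(302) + (-1)·(5)·(-199) + (+1)·(-4)·(118) = 1429

1429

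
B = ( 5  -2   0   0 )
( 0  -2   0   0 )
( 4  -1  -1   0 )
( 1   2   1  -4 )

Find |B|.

The determinant is -40.

B is block lower-triangular with a 2×2 block and a 2×2 block on the diagonal, so its determinant equals the product of the determinants of the diagonal blocks.
det of the 2×2 block = -10
det of the 2×2 block = 4
det = (-10)·(4) = -40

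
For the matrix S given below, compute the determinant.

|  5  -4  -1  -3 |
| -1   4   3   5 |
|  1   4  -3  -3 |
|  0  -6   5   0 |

The determinant is 552.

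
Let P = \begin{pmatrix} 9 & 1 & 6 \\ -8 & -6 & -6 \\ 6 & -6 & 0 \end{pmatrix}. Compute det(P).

144

Expand along column 3:
  + 6 · |-8 -6; 6 -6| = 6·(48 − (-36)) = 504
  − (-6) · |9 1; 6 -6| = −(-6)·(-54 − 6) = -360
Sum: (504) + (-360) = 144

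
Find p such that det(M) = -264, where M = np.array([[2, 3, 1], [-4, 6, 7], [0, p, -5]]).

p = 8

Expanding along the column containing p, det(M) is linear in p: det(M) = (-18)·p + (-120).
Set (-18)·p + (-120) = -264  ⇒  (-18)·p = -144  ⇒  p = 8.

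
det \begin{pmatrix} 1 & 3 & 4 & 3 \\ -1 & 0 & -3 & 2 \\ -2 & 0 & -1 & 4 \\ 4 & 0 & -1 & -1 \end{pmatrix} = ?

Expand along column 2 (it has 3 zeros):
  − (3) · M_12   where M_12 = det([-1 -3 2; -2 -1 4; 4 -1 -1]) = -35
det = (-1)·(3)·(-35) = 105

The determinant is 105.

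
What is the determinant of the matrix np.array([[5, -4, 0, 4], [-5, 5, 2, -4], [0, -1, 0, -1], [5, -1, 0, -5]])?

-120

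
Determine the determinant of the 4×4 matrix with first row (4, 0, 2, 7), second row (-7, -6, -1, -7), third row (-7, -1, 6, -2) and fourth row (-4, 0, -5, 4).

-3073

Expand along column 2 (it has 2 zeros):
  + (-6) · M_22   where M_22 = det([4 2 7; -7 6 -2; -4 -5 4]) = 541
  − (-1) · M_32   where M_32 = det([4 2 7; -7 -1 -7; -4 -5 4]) = 173
det = (+1)·(-6)·(541) + (-1)·(-1)·(173) = -3073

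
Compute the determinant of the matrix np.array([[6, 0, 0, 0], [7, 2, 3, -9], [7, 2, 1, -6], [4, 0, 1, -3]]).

Expand along row 1 (it has 3 zeros):
  + (6) · M_11   where M_11 = det([2 3 -9; 2 1 -6; 0 1 -3]) = 6
det = (+1)·(6)·(6) = 36

The determinant is 36.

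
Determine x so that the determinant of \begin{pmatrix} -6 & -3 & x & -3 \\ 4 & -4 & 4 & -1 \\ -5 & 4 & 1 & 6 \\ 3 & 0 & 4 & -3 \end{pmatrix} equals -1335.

Expanding along the row containing x, det(B) is linear in x: det(B) = (-48)·x + (-1287).
Set (-48)·x + (-1287) = -1335  ⇒  (-48)·x = -48  ⇒  x = 1.

x = 1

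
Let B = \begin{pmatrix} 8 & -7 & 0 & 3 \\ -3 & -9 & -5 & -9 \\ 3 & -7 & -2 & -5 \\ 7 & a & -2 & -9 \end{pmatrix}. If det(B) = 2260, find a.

Expanding along the column containing a, det(B) is linear in a: det(B) = (119)·a + (1189).
Set (119)·a + (1189) = 2260  ⇒  (119)·a = 1071  ⇒  a = 9.

a = 9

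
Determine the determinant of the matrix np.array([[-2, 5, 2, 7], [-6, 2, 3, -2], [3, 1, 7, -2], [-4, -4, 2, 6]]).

Expand along row 1:
  + (-2) · M_11   where M_11 = det([2 3 -2; 1 7 -2; -4 2 6]) = 38
  − (5) · M_12   where M_12 = det([-6 3 -2; 3 7 -2; -4 2 6]) = -374
  + (2) · M_13   where M_13 = det([-6 2 -2; 3 1 -2; -4 -4 6]) = 8
  − (7) · M_14   where M_14 = det([-6 2 3; 3 1 7; -4 -4 2]) = -272
det = (+1)·(-2)·(38) + (-1)·(5)·(-374) + (+1)·(2)·(8) + (-1)·(7)·(-272) = 3714

3714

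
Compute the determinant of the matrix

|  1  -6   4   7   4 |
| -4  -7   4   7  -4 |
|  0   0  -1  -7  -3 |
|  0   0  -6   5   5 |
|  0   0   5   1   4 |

The matrix is block upper-triangular with a 2×2 block and a 3×3 block on the diagonal, so its determinant equals the product of the determinants of the diagonal blocks.
det of the 2×2 block = -31
det of the 3×3 block = -265
det = (-31)·(-265) = 8215

8215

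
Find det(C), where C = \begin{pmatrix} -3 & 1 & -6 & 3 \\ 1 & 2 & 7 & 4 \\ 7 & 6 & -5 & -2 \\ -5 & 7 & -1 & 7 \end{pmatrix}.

Expand along row 1:
  + (-3) · M_11   where M_11 = det([2 7 4; 6 -5 -2; 7 -1 7]) = -350
  − (1) · M_12   where M_12 = det([1 7 4; 7 -5 -2; -5 -1 7]) = -438
  + (-6) · M_13   where M_13 = det([1 2 4; 7 6 -2; -5 7 7]) = 294
  − (3) · M_14   where M_14 = det([1 2 7; 7 6 -5; -5 7 -1]) = 646
det = (+1)·(-3)·(-350) + (-1)·(1)·(-438) + (+1)·(-6)·(294) + (-1)·(3)·(646) = -2214

det(C) = -2214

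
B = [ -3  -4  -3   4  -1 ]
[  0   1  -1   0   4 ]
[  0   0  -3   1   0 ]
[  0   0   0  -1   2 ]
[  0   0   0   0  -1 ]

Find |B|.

B is upper triangular, so det(B) is the product of the diagonal entries:
det = (-3) · (1) · (-3) · (-1) · (-1) = 9

9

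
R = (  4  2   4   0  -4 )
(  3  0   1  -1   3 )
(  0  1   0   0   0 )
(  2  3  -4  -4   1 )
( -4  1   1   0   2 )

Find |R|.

Expand along row 3 (it has 4 zeros):
  − (1) · M_32   where M_32 = det([4 4 0 -4; 3 1 -1 3; 2 -4 -4 1; -4 1 0 2]) = 404
det = (-1)·(1)·(404) = -404

det(R) = -404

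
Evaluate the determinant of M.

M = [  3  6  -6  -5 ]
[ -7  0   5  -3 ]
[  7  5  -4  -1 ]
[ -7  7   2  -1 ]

Expand along row 2 (it has 1 zero):
  − (-7) · M_21   where M_21 = det([6 -6 -5; 5 -4 -1; 7 2 -1]) = -142
  − (5) · M_23   where M_23 = det([3 6 -5; 7 5 -1; -7 7 -1]) = -330
  + (-3) · M_24   where M_24 = det([3 6 -6; 7 5 -4; -7 7 2]) = -306
det = (-1)·(-7)·(-142) + (-1)·(5)·(-330) + (+1)·(-3)·(-306) = 1574

The determinant is 1574.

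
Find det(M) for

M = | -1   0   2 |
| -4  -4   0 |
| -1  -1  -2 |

The determinant is -8.

Expand along row 1:
  + (-1) · |-4 0; -1 -2| = (-1)·(8 − 0) = -8
  + 2 · |-4 -4; -1 -1| = 2·(4 − 4) = 0
Sum: (-8) + (0) = -8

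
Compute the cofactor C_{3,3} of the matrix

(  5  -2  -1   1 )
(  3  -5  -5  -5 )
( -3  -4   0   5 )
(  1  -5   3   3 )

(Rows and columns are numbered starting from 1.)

-182

Delete row 3 and column 3; the remaining 3×3 submatrix is [5 -2 1; 3 -5 -5; 1 -5 3].
Its determinant is -182.
The cofactor carries sign (−1)^(3+3) = +1, so C_{3,3} = +(-182) = -182.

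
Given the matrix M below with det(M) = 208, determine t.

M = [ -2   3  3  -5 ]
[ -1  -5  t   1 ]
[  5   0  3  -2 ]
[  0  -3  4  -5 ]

Expanding along the column containing t, det(M) is linear in t: det(M) = (-162)·t + (-116).
Set (-162)·t + (-116) = 208  ⇒  (-162)·t = 324  ⇒  t = -2.

t = -2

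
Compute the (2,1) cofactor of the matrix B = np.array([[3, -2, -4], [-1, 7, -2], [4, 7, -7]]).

Delete row 2 and column 1; the remaining 2×2 submatrix is [-2 -4; 7 -7].
Its determinant is (-2)·(-7) − (-4)·7 = 42.
The cofactor carries sign (−1)^(2+1) = −1, so C_{2,1} = −(42) = -42.

The cofactor is -42.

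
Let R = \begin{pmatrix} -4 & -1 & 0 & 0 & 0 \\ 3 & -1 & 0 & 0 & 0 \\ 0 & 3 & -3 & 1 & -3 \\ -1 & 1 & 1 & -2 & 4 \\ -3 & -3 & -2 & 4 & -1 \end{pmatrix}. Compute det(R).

245

R is block lower-triangular with a 2×2 block and a 3×3 block on the diagonal, so its determinant equals the product of the determinants of the diagonal blocks.
det of the 2×2 block = 7
det of the 3×3 block = 35
det = (7)·(35) = 245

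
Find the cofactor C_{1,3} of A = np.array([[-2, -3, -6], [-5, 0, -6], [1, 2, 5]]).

-10

Delete row 1 and column 3; the remaining 2×2 submatrix is [-5 0; 1 2].
Its determinant is (-5)·2 − 0·1 = -10.
The cofactor carries sign (−1)^(1+3) = +1, so C_{1,3} = +(-10) = -10.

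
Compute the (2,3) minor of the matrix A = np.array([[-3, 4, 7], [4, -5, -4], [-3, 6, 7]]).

The minor is -6.

Delete row 2 and column 3; the remaining 2×2 submatrix is [-3 4; -3 6].
Its determinant is (-3)·6 − 4·(-3) = -6.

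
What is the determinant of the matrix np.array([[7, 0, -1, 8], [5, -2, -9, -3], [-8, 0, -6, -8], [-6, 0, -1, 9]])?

1556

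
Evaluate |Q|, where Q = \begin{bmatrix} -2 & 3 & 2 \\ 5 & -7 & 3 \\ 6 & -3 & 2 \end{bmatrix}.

88

Expand along column 1:
  + (-2) · |-7 3; -3 2| = (-2)·(-14 − (-9)) = 10
  − 5 · |3 2; -3 2| = −5·(6 − (-6)) = -60
  + 6 · |3 2; -7 3| = 6·(9 − (-14)) = 138
Sum: (10) + (-60) + (138) = 88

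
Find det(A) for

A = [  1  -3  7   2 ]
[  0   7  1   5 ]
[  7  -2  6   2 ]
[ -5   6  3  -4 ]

Expand along row 2 (it has 1 zero):
  + (7) · M_22   where M_22 = det([1 7 2; 7 6 2; -5 3 -4]) = 198
  − (1) · M_23   where M_23 = det([1 -3 2; 7 -2 2; -5 6 -4]) = 6
  + (5) · M_24   where M_24 = det([1 -3 7; 7 -2 6; -5 6 3]) = 335
det = (+1)·(7)·(198) + (-1)·(1)·(6) + (+1)·(5)·(335) = 3055

|A| = 3055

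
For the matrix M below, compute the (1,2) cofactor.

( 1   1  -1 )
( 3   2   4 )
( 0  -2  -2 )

The cofactor is 6.

Delete row 1 and column 2; the remaining 2×2 submatrix is [3 4; 0 -2].
Its determinant is 3·(-2) − 4·0 = -6.
The cofactor carries sign (−1)^(1+2) = −1, so C_{1,2} = −(-6) = 6.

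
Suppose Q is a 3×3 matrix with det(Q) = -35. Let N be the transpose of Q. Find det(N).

det(Qᵀ) = det(Q).
det(N) = (1)·(-35) = -35

The determinant is -35.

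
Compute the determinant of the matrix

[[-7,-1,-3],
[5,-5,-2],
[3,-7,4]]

Expand along row 1:
  + (-7) · |-5 -2; -7 4| = (-7)·(-20 − 14) = 238
  − (-1) · |5 -2; 3 4| = −(-1)·(20 − (-6)) = 26
  + (-3) · |5 -5; 3 -7| = (-3)·(-35 − (-15)) = 60
Sum: (238) + (26) + (60) = 324

324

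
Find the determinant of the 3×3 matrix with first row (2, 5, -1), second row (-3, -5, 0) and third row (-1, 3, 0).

14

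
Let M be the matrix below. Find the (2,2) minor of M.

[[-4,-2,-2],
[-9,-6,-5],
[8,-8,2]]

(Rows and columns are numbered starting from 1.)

Delete row 2 and column 2; the remaining 2×2 submatrix is [-4 -2; 8 2].
Its determinant is (-4)·2 − (-2)·8 = 8.

The minor is 8.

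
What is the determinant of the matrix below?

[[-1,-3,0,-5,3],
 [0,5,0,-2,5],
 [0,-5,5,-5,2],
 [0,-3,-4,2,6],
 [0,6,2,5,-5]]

2067

Expand along column 1 (it has 4 zeros):
  + (-1) · M_11   where M_11 = det([5 0 -2 5; -5 5 -5 2; -3 -4 2 6; 6 2 5 -5]) = -2067
det = (+1)·(-1)·(-2067) = 2067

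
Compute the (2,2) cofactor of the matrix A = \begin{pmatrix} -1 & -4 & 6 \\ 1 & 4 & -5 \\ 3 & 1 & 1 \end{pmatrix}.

-19

Delete row 2 and column 2; the remaining 2×2 submatrix is [-1 6; 3 1].
Its determinant is (-1)·1 − 6·3 = -19.
The cofactor carries sign (−1)^(2+2) = +1, so C_{2,2} = +(-19) = -19.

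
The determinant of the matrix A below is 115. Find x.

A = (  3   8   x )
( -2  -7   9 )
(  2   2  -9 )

-2

Expanding along the row containing x, det(A) is linear in x: det(A) = (10)·x + (135).
Set (10)·x + (135) = 115  ⇒  (10)·x = -20  ⇒  x = -2.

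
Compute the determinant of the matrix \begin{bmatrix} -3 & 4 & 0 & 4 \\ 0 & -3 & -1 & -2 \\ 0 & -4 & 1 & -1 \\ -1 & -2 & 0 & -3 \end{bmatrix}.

Expand along column 1 (it has 2 zeros):
  + (-3) · M_11   where M_11 = det([-3 -1 -2; -4 1 -1; -2 0 -3]) = 15
  − (-1) · M_41   where M_41 = det([4 0 4; -3 -1 -2; -4 1 -1]) = -16
det = (+1)·(-3)·(15) + (-1)·(-1)·(-16) = -61

-61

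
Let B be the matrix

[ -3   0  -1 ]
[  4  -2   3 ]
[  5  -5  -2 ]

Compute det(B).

Expand along row 1:
  + (-3) · |-2 3; -5 -2| = (-3)·(4 − (-15)) = -57
  + (-1) · |4 -2; 5 -5| = (-1)·(-20 − (-10)) = 10
Sum: (-57) + (10) = -47

-47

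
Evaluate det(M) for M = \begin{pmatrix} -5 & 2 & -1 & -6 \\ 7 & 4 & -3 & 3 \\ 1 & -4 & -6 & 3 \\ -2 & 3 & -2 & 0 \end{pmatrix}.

1209

Expand along row 4 (it has 1 zero):
  − (-2) · M_41   where M_41 = det([2 -1 -6; 4 -3 3; -4 -6 3]) = 258
  + (3) · M_42   where M_42 = det([-5 -1 -6; 7 -3 3; 1 -6 3]) = 207
  − (-2) · M_43   where M_43 = det([-5 2 -6; 7 4 3; 1 -4 3]) = 36
det = (-1)·(-2)·(258) + (+1)·(3)·(207) + (-1)·(-2)·(36) = 1209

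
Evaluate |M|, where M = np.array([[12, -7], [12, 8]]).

det(M) = 12·8 − (-7)·12 = 96 − (-84) = 180

det(M) = 180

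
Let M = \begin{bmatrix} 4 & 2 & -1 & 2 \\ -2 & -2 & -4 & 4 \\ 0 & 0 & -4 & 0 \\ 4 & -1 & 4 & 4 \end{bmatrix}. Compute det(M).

Expand along row 3 (it has 3 zeros):
  + (-4) · M_33   where M_33 = det([4 2 2; -2 -2 4; 4 -1 4]) = 52
det = (+1)·(-4)·(52) = -208

-208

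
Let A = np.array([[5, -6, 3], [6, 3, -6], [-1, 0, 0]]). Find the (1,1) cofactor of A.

The cofactor is 0.

Delete row 1 and column 1; the remaining 2×2 submatrix is [3 -6; 0 0].
Its determinant is 3·0 − (-6)·0 = 0.
The cofactor carries sign (−1)^(1+1) = +1, so C_{1,1} = +(0) = 0.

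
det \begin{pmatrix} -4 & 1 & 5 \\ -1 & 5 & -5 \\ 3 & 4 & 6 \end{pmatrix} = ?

-304

Expand along column 1:
  + (-4) · |5 -5; 4 6| = (-4)·(30 − (-20)) = -200
  − (-1) · |1 5; 4 6| = −(-1)·(6 − 20) = -14
  + 3 · |1 5; 5 -5| = 3·(-5 − 25) = -90
Sum: (-200) + (-14) + (-90) = -304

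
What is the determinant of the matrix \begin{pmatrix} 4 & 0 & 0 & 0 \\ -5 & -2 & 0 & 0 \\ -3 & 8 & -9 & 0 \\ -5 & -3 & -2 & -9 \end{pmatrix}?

-648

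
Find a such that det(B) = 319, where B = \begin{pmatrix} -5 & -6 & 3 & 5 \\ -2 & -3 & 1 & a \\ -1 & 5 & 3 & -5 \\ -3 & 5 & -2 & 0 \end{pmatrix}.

a = 4

Expanding along the row containing a, det(B) is linear in a: det(B) = (221)·a + (-565).
Set (221)·a + (-565) = 319  ⇒  (221)·a = 884  ⇒  a = 4.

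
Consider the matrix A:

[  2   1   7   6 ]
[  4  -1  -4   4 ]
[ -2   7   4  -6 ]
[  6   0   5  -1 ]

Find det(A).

-2698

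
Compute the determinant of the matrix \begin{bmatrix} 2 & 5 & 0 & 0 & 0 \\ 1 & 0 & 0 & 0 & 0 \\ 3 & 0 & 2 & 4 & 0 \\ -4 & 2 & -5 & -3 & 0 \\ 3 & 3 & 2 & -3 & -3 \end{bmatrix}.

210

The matrix is block lower-triangular with a 2×2 block and a 3×3 block on the diagonal, so its determinant equals the product of the determinants of the diagonal blocks.
det of the 2×2 block = -5
det of the 3×3 block = -42
det = (-5)·(-42) = 210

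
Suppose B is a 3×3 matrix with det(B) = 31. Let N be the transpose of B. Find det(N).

The determinant is 31.

det(Bᵀ) = det(B).
det(N) = (1)·(31) = 31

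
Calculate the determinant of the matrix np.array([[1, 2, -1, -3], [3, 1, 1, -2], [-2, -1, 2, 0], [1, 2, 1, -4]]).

The determinant is -6.

Expand along row 3 (it has 1 zero):
  + (-2) · M_31   where M_31 = det([2 -1 -3; 1 1 -2; 2 1 -4]) = -1
  − (-1) · M_32   where M_32 = det([1 -1 -3; 3 1 -2; 1 1 -4]) = -18
  + (2) · M_33   where M_33 = det([1 2 -3; 3 1 -2; 1 2 -4]) = 5
det = (+1)·(-2)·(-1) + (-1)·(-1)·(-18) + (+1)·(2)·(5) = -6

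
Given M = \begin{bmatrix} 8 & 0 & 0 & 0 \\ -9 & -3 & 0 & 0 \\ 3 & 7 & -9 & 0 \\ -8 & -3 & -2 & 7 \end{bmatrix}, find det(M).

M is lower triangular, so det(M) is the product of the diagonal entries:
det = (8) · (-3) · (-9) · (7) = 1512

|M| = 1512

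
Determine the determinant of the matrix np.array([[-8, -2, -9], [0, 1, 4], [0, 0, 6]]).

The determinant is -48.

The matrix is upper triangular, so the determinant is the product of the diagonal entries:
det = (-8) · (1) · (6) = -48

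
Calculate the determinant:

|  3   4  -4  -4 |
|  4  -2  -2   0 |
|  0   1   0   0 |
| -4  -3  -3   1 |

-90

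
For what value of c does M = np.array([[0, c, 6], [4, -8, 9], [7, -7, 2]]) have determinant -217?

c = -7

Expanding along the row containing c, det(M) is linear in c: det(M) = (55)·c + (168).
Set (55)·c + (168) = -217  ⇒  (55)·c = -385  ⇒  c = -7.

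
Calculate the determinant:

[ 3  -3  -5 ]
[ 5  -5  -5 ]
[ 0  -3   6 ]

30

Expand along row 3:
  − (-3) · |3 -5; 5 -5| = −(-3)·(-15 − (-25)) = 30
  + 6 · |3 -3; 5 -5| = 6·(-15 − (-15)) = 0
Sum: (30) + (0) = 30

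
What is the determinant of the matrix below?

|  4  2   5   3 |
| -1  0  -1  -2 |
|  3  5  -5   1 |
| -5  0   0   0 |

-285

Expand along row 4 (it has 3 zeros):
  − (-5) · M_41   where M_41 = det([2 5 3; 0 -1 -2; 5 -5 1]) = -57
det = (-1)·(-5)·(-57) = -285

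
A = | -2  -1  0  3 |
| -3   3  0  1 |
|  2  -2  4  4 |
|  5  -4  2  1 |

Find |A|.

Expand along column 3 (it has 2 zeros):
  + (4) · M_33   where M_33 = det([-2 -1 3; -3 3 1; 5 -4 1]) = -31
  − (2) · M_43   where M_43 = det([-2 -1 3; -3 3 1; 2 -2 4]) = -42
det = (+1)·(4)·(-31) + (-1)·(2)·(-42) = -40

det(A) = -40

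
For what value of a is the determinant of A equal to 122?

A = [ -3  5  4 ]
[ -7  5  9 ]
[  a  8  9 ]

Expanding along the column containing a, det(A) is linear in a: det(A) = (25)·a + (172).
Set (25)·a + (172) = 122  ⇒  (25)·a = -50  ⇒  a = -2.

-2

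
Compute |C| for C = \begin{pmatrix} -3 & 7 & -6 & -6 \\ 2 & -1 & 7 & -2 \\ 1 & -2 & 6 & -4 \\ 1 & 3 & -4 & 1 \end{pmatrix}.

Expand along row 1:
  + (-3) · M_11   where M_11 = det([-1 7 -2; -2 6 -4; 3 -4 1]) = -40
  − (7) · M_12   where M_12 = det([2 7 -2; 1 6 -4; 1 -4 1]) = -35
  + (-6) · M_13   where M_13 = det([2 -1 -2; 1 -2 -4; 1 3 1]) = 15
  − (-6) · M_14   where M_14 = det([2 -1 7; 1 -2 6; 1 3 -4]) = 5
det = (+1)·(-3)·(-40) + (-1)·(7)·(-35) + (+1)·(-6)·(15) + (-1)·(-6)·(5) = 305

305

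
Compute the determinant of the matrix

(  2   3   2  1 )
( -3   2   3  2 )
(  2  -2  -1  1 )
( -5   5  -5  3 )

The determinant is 378.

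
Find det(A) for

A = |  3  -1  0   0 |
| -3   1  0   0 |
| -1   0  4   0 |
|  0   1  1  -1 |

det(A) = 0

Expand along column 4 (it has 3 zeros):
  + (-1) · M_44   where M_44 = det([3 -1 0; -3 1 0; -1 0 4]) = 0
det = (+1)·(-1)·(0) = 0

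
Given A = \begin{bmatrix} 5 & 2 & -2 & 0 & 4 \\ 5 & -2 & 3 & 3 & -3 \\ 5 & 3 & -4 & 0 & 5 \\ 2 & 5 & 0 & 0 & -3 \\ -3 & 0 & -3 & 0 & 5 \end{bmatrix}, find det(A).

The determinant is 618.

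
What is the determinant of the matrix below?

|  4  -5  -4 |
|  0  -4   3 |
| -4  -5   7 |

Expand along row 2:
  + (-4) · |4 -4; -4 7| = (-4)·(28 − 16) = -48
  − 3 · |4 -5; -4 -5| = −3·(-20 − 20) = 120
Sum: (-48) + (120) = 72

72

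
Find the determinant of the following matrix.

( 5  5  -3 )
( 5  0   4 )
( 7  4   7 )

Expand along row 2:
  − 5 · |5 -3; 4 7| = −5·(35 − (-12)) = -235
  − 4 · |5 5; 7 4| = −4·(20 − 35) = 60
Sum: (-235) + (60) = -175

-175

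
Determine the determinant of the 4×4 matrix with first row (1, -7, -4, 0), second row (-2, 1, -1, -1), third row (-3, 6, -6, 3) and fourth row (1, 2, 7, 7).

882

Expand along row 1 (it has 1 zero):
  + (1) · M_11   where M_11 = det([1 -1 -1; 6 -6 3; 2 7 7]) = -81
  − (-7) · M_12   where M_12 = det([-2 -1 -1; -3 -6 3; 1 7 7]) = 117
  + (-4) · M_13   where M_13 = det([-2 1 -1; -3 6 3; 1 2 7]) = -36
det = (+1)·(1)·(-81) + (-1)·(-7)·(117) + (+1)·(-4)·(-36) = 882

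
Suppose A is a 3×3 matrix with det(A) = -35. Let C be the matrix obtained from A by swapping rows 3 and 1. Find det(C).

Swapping two rows multiplies the determinant by −1.
det(C) = (-1)·(-35) = 35

The determinant is 35.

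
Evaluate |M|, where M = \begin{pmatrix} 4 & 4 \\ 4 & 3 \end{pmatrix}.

det(M) = 4·3 − 4·4 = 12 − 16 = -4

-4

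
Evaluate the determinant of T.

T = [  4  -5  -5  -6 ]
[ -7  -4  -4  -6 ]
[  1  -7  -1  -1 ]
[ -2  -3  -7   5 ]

Expand along row 1:
  + (4) · M_11   where M_11 = det([-4 -4 -6; -7 -1 -1; -3 -7 5]) = -380
  − (-5) · M_12   where M_12 = det([-7 -4 -6; 1 -1 -1; -2 -7 5]) = 150
  + (-5) · M_13   where M_13 = det([-7 -4 -6; 1 -7 -1; -2 -3 5]) = 380
  − (-6) · M_14   where M_14 = det([-7 -4 -4; 1 -7 -1; -2 -3 -7]) = -290
det = (+1)·(4)·(-380) + (-1)·(-5)·(150) + (+1)·(-5)·(380) + (-1)·(-6)·(-290) = -4410

The determinant is -4410.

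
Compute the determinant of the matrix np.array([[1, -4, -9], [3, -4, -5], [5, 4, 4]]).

Expand along column 1:
  + 1 · |-4 -5; 4 4| = 1·(-16 − (-20)) = 4
  − 3 · |-4 -9; 4 4| = −3·(-16 − (-36)) = -60
  + 5 · |-4 -9; -4 -5| = 5·(20 − 36) = -80
Sum: (4) + (-60) + (-80) = -136

-136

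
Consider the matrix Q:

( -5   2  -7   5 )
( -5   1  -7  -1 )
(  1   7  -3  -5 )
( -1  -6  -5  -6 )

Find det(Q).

Expand along row 1:
  + (-5) · M_11   where M_11 = det([1 -7 -1; 7 -3 -5; -6 -5 -6]) = -458
  − (2) · M_12   where M_12 = det([-5 -7 -1; 1 -3 -5; -1 -5 -6]) = -34
  + (-7) · M_13   where M_13 = det([-5 1 -1; 1 7 -5; -1 -6 -6]) = 370
  − (5) · M_14   where M_14 = det([-5 1 -7; 1 7 -3; -1 -6 -5]) = 266
det = (+1)·(-5)·(-458) + (-1)·(2)·(-34) + (+1)·(-7)·(370) + (-1)·(5)·(266) = -1562

|Q| = -1562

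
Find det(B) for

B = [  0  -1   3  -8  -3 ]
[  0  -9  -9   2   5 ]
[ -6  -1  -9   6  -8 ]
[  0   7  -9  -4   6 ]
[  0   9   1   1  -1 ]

Expand along column 1 (it has 4 zeros):
  + (-6) · M_31   where M_31 = det([-1 3 -8 -3; -9 -9 2 5; 7 -9 -4 6; 9 1 1 -1]) = 1860
det = (+1)·(-6)·(1860) = -11160

-11160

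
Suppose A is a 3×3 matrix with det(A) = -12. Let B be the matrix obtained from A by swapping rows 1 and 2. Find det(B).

12

Swapping two rows multiplies the determinant by −1.
det(B) = (-1)·(-12) = 12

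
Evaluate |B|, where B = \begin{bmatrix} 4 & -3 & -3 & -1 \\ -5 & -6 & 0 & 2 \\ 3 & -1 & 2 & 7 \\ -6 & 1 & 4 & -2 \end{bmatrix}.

det(B) = 813

Expand along row 2 (it has 1 zero):
  − (-5) · M_21   where M_21 = det([-3 -3 -1; -1 2 7; 1 4 -2]) = 87
  + (-6) · M_22   where M_22 = det([4 -3 -1; 3 2 7; -6 4 -2]) = -44
  + (2) · M_24   where M_24 = det([4 -3 -3; 3 -1 2; -6 1 4]) = 57
det = (-1)·(-5)·(87) + (+1)·(-6)·(-44) + (+1)·(2)·(57) = 813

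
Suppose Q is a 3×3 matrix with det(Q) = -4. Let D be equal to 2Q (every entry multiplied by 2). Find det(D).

The determinant is -32.

For a 3×3 matrix, det(2Q) = 2^3·det(Q) = 8·det(Q).
det(D) = (8)·(-4) = -32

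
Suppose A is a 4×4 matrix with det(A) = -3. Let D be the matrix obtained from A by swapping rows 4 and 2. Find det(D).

|D| = 3

Swapping two rows multiplies the determinant by −1.
det(D) = (-1)·(-3) = 3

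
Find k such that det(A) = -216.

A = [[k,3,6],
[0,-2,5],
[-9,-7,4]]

k = 1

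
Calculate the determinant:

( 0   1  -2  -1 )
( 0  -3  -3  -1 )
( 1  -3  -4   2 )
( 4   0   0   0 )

Expand along row 4 (it has 3 zeros):
  − (4) · M_41   where M_41 = det([1 -2 -1; -3 -3 -1; -3 -4 2]) = -31
det = (-1)·(4)·(-31) = 124

124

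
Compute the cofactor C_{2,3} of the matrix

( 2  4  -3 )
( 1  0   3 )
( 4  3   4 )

The cofactor is 10.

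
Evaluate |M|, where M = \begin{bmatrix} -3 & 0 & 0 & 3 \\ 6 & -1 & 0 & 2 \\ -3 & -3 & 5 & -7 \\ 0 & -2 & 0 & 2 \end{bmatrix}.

The determinant is -210.

Expand along column 3 (it has 3 zeros):
  + (5) · M_33   where M_33 = det([-3 0 3; 6 -1 2; 0 -2 2]) = -42
det = (+1)·(5)·(-42) = -210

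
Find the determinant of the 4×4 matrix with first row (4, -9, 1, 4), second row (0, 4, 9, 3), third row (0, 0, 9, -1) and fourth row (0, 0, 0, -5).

The matrix is upper triangular, so the determinant is the product of the diagonal entries:
det = (4) · (4) · (9) · (-5) = -720

The determinant is -720.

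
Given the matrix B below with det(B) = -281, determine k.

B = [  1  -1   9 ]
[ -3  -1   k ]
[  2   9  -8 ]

Expanding along the row containing k, det(B) is linear in k: det(B) = (-11)·k + (-193).
Set (-11)·k + (-193) = -281  ⇒  (-11)·k = -88  ⇒  k = 8.

8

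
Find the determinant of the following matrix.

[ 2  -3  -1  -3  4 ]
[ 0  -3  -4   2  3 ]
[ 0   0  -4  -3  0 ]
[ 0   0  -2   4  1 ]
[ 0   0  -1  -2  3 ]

The matrix is block upper-triangular with a 2×2 block and a 3×3 block on the diagonal, so its determinant equals the product of the determinants of the diagonal blocks.
det of the 2×2 block = -6
det of the 3×3 block = -71
det = (-6)·(-71) = 426

426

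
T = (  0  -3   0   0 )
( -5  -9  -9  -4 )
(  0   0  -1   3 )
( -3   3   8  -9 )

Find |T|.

Expand along row 1 (it has 3 zeros):
  − (-3) · M_12   where M_12 = det([-5 -9 -4; 0 -1 3; -3 8 -9]) = 168
det = (-1)·(-3)·(168) = 504

det(T) = 504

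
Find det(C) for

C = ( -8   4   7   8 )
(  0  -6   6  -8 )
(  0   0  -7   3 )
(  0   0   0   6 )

C is upper triangular, so det(C) is the product of the diagonal entries:
det = (-8) · (-6) · (-7) · (6) = -2016

det(C) = -2016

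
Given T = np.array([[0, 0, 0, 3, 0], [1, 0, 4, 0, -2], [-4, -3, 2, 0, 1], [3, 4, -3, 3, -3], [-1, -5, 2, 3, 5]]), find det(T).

Expand along row 1 (it has 4 zeros):
  − (3) · M_14   where M_14 = det([1 0 4 -2; -4 -3 2 1; 3 4 -3 -3; -1 -5 2 5]) = 60
det = (-1)·(3)·(60) = -180

det(T) = -180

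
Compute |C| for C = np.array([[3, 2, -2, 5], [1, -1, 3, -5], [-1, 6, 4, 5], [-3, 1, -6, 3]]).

det(C) = 500

Expand along row 1:
  + (3) · M_11   where M_11 = det([-1 3 -5; 6 4 5; 1 -6 3]) = 119
  − (2) · M_12   where M_12 = det([1 3 -5; -1 4 5; -3 -6 3]) = -84
  + (-2) · M_13   where M_13 = det([1 -1 -5; -1 6 5; -3 1 3]) = -60
  − (5) · M_14   where M_14 = det([1 -1 3; -1 6 4; -3 1 -6]) = 29
det = (+1)·(3)·(119) + (-1)·(2)·(-84) + (+1)·(-2)·(-60) + (-1)·(5)·(29) = 500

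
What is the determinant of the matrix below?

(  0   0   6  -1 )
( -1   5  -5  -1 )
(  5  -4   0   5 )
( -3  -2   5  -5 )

Expand along row 1 (it has 2 zeros):
  + (6) · M_13   where M_13 = det([-1 5 -1; 5 -4 5; -3 -2 -5]) = 42
  − (-1) · M_14   where M_14 = det([-1 5 -5; 5 -4 0; -3 -2 5]) = 5
det = (+1)·(6)·(42) + (-1)·(-1)·(5) = 257

The determinant is 257.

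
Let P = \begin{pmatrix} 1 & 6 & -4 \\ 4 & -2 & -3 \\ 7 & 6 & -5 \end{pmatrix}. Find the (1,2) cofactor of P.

The cofactor is -1.

Delete row 1 and column 2; the remaining 2×2 submatrix is [4 -3; 7 -5].
Its determinant is 4·(-5) − (-3)·7 = 1.
The cofactor carries sign (−1)^(1+2) = −1, so C_{1,2} = −(1) = -1.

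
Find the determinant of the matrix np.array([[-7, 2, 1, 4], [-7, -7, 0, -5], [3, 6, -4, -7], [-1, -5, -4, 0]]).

The determinant is -4007.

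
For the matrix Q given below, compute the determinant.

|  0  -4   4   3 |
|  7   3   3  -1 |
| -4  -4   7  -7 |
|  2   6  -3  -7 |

Expand along row 1 (it has 1 zero):
  − (-4) · M_12   where M_12 = det([7 3 -1; -4 7 -7; 2 -3 -7]) = -614
  + (4) · M_13   where M_13 = det([7 3 -1; -4 -4 -7; 2 6 -7]) = 380
  − (3) · M_14   where M_14 = det([7 3 3; -4 -4 7; 2 6 -3]) = -252
det = (-1)·(-4)·(-614) + (+1)·(4)·(380) + (-1)·(3)·(-252) = -180

-180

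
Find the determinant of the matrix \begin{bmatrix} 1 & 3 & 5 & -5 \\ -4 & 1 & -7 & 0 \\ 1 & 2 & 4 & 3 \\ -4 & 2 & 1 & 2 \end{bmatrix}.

-588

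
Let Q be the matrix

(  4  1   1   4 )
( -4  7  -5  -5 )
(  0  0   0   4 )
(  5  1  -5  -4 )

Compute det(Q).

det(Q) = 816

Expand along row 3 (it has 3 zeros):
  − (4) · M_34   where M_34 = det([4 1 1; -4 7 -5; 5 1 -5]) = -204
det = (-1)·(4)·(-204) = 816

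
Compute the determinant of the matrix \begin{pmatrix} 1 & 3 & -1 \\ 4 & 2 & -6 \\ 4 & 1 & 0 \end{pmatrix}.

The determinant is -62.

Expand along column 3:
  + (-1) · |4 2; 4 1| = (-1)·(4 − 8) = 4
  − (-6) · |1 3; 4 1| = −(-6)·(1 − 12) = -66
Sum: (4) + (-66) = -62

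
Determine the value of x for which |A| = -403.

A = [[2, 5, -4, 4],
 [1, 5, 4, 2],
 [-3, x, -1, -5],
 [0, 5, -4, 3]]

x = 3

Expanding along the column containing x, det(A) is linear in x: det(A) = (-36)·x + (-295).
Set (-36)·x + (-295) = -403  ⇒  (-36)·x = -108  ⇒  x = 3.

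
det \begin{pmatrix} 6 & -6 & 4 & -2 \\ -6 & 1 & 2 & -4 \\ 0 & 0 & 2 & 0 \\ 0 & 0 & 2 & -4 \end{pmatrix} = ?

The determinant is 240.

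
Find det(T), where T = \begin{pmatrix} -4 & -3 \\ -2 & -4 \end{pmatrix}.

10

det(T) = (-4)·(-4) − (-3)·(-2) = 16 − 6 = 10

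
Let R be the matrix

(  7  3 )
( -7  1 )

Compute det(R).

det(R) = 28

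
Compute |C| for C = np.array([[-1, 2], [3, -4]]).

det(C) = (-1)·(-4) − 2·3 = 4 − 6 = -2

-2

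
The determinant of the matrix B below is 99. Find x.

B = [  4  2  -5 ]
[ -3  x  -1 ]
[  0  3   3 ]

Expanding along the column containing x, det(B) is linear in x: det(B) = (12)·x + (75).
Set (12)·x + (75) = 99  ⇒  (12)·x = 24  ⇒  x = 2.

2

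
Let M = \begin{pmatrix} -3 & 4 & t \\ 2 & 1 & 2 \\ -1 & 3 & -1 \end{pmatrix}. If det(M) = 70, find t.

7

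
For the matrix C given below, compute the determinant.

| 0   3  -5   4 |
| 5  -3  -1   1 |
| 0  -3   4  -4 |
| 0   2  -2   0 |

The determinant is -40.

Expand along column 1 (it has 3 zeros):
  − (5) · M_21   where M_21 = det([3 -5 4; -3 4 -4; 2 -2 0]) = 8
det = (-1)·(5)·(8) = -40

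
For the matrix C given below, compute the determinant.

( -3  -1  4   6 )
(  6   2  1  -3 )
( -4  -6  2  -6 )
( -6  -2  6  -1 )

Expand along row 1:
  + (-3) · M_11   where M_11 = det([2 1 -3; -6 2 -6; -2 6 -1]) = 170
  − (-1) · M_12   where M_12 = det([6 1 -3; -4 2 -6; -6 6 -1]) = 272
  + (4) · M_13   where M_13 = det([6 2 -3; -4 -6 -6; -6 -2 -1]) = 112
  − (6) · M_14   where M_14 = det([6 2 1; -4 -6 2; -6 -2 6]) = -196
det = (+1)·(-3)·(170) + (-1)·(-1)·(272) + (+1)·(4)·(112) + (-1)·(6)·(-196) = 1386

|C| = 1386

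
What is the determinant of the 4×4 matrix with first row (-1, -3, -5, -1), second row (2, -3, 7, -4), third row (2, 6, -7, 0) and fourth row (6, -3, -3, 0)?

The determinant is -1692.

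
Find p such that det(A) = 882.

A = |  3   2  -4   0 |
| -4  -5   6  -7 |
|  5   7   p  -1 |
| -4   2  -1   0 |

Expanding along the row containing p, det(A) is linear in p: det(A) = (98)·p + (1176).
Set (98)·p + (1176) = 882  ⇒  (98)·p = -294  ⇒  p = -3.

-3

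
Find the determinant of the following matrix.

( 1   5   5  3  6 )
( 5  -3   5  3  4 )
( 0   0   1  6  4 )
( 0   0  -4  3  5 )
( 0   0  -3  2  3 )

The determinant is 420.

The matrix is block upper-triangular with a 2×2 block and a 3×3 block on the diagonal, so its determinant equals the product of the determinants of the diagonal blocks.
det of the 2×2 block = -28
det of the 3×3 block = -15
det = (-28)·(-15) = 420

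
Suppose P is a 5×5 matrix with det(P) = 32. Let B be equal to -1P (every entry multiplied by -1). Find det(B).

|B| = -32

For a 5×5 matrix, det(-1P) = (-1)^5·det(P) = -1·det(P).
det(B) = (-1)·(32) = -32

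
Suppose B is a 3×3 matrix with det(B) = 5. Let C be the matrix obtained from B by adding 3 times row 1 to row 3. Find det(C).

5

Adding a multiple of one row to another leaves the determinant unchanged.
det(C) = (1)·(5) = 5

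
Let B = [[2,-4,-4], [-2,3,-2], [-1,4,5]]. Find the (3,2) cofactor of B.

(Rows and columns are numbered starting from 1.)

Delete row 3 and column 2; the remaining 2×2 submatrix is [2 -4; -2 -2].
Its determinant is 2·(-2) − (-4)·(-2) = -12.
The cofactor carries sign (−1)^(3+2) = −1, so C_{3,2} = −(-12) = 12.

The cofactor is 12.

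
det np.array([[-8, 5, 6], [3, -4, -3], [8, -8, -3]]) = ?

Expand along column 1:
  + (-8) · |-4 -3; -8 -3| = (-8)·(12 − 24) = 96
  − 3 · |5 6; -8 -3| = −3·(-15 − (-48)) = -99
  + 8 · |5 6; -4 -3| = 8·(-15 − (-24)) = 72
Sum: (96) + (-99) + (72) = 69

69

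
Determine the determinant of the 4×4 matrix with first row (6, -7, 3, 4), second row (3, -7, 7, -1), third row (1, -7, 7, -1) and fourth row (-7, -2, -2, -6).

-600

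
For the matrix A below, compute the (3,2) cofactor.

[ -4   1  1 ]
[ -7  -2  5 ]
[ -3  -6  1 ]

Delete row 3 and column 2; the remaining 2×2 submatrix is [-4 1; -7 5].
Its determinant is (-4)·5 − 1·(-7) = -13.
The cofactor carries sign (−1)^(3+2) = −1, so C_{3,2} = −(-13) = 13.

The cofactor is 13.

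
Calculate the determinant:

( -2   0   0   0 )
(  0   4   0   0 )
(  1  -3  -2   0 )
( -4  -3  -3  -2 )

The matrix is lower triangular, so the determinant is the product of the diagonal entries:
det = (-2) · (4) · (-2) · (-2) = -32

-32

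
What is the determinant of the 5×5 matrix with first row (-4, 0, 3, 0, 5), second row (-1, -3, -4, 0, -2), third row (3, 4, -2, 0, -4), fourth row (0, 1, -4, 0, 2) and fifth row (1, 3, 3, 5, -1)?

1870

Expand along column 4 (it has 4 zeros):
  − (5) · M_54   where M_54 = det([-4 0 3 5; -1 -3 -4 -2; 3 4 -2 -4; 0 1 -4 2]) = -374
det = (-1)·(5)·(-374) = 1870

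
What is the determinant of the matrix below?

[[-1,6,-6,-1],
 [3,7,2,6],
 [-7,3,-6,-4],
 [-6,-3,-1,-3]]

-192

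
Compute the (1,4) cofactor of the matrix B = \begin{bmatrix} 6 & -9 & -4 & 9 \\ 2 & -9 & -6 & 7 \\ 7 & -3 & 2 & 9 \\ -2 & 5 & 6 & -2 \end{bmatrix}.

Delete row 1 and column 4; the remaining 3×3 submatrix is [2 -9 -6; 7 -3 2; -2 5 6].
Its determinant is 184.
The cofactor carries sign (−1)^(1+4) = −1, so C_{1,4} = −(184) = -184.

The cofactor is -184.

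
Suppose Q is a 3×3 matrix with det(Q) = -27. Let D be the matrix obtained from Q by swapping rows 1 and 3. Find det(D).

Swapping two rows multiplies the determinant by −1.
det(D) = (-1)·(-27) = 27

27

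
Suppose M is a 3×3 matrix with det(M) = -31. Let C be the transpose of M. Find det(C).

The determinant is -31.

det(Mᵀ) = det(M).
det(C) = (1)·(-31) = -31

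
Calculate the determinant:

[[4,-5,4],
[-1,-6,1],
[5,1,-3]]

Expand along column 1:
  + 4 · |-6 1; 1 -3| = 4·(18 − 1) = 68
  − (-1) · |-5 4; 1 -3| = −(-1)·(15 − 4) = 11
  + 5 · |-5 4; -6 1| = 5·(-5 − (-24)) = 95
Sum: (68) + (11) + (95) = 174

The determinant is 174.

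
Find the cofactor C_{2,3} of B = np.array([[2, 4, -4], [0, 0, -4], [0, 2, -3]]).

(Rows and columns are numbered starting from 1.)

-4

Delete row 2 and column 3; the remaining 2×2 submatrix is [2 4; 0 2].
Its determinant is 2·2 − 4·0 = 4.
The cofactor carries sign (−1)^(2+3) = −1, so C_{2,3} = −(4) = -4.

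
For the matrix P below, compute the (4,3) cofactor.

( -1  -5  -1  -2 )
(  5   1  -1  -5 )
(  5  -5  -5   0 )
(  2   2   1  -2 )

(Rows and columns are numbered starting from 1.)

-210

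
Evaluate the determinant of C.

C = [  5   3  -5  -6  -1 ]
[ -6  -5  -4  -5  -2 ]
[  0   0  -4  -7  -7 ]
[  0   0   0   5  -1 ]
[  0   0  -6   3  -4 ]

det(C) = 1288

C is block upper-triangular with a 2×2 block and a 3×3 block on the diagonal, so its determinant equals the product of the determinants of the diagonal blocks.
det of the 2×2 block = -7
det of the 3×3 block = -184
det = (-7)·(-184) = 1288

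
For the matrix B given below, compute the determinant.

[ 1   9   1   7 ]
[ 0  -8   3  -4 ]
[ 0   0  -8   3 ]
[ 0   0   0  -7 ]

|B| = -448

B is upper triangular, so det(B) is the product of the diagonal entries:
det = (1) · (-8) · (-8) · (-7) = -448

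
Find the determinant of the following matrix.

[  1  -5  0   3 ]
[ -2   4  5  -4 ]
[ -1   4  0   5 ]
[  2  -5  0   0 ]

Expand along column 3 (it has 3 zeros):
  − (5) · M_23   where M_23 = det([1 -5 3; -1 4 5; 2 -5 0]) = -34
det = (-1)·(5)·(-34) = 170

170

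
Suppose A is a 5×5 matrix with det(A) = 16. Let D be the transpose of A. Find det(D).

|D| = 16

det(Aᵀ) = det(A).
det(D) = (1)·(16) = 16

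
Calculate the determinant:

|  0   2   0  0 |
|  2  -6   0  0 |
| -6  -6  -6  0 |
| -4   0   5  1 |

24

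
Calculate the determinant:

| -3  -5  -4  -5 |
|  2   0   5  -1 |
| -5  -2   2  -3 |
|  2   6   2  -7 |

-1773

Expand along row 2 (it has 1 zero):
  − (2) · M_21   where M_21 = det([-5 -4 -5; -2 2 -3; 6 2 -7]) = 248
  − (5) · M_23   where M_23 = det([-3 -5 -5; -5 -2 -3; 2 6 -7]) = 239
  + (-1) · M_24   where M_24 = det([-3 -5 -4; -5 -2 2; 2 6 2]) = 82
det = (-1)·(2)·(248) + (-1)·(5)·(239) + (+1)·(-1)·(82) = -1773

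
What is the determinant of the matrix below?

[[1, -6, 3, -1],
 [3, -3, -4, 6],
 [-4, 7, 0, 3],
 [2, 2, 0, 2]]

-666

Expand along column 3 (it has 2 zeros):
  + (3) · M_13   where M_13 = det([3 -3 6; -4 7 3; 2 2 2]) = -150
  − (-4) · M_23   where M_23 = det([1 -6 -1; -4 7 3; 2 2 2]) = -54
det = (+1)·(3)·(-150) + (-1)·(-4)·(-54) = -666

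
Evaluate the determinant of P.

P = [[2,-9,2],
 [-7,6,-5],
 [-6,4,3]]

|P| = -367

Expand along column 1:
  + 2 · |6 -5; 4 3| = 2·(18 − (-20)) = 76
  − (-7) · |-9 2; 4 3| = −(-7)·(-27 − 8) = -245
  + (-6) · |-9 2; 6 -5| = (-6)·(45 − 12) = -198
Sum: (76) + (-245) + (-198) = -367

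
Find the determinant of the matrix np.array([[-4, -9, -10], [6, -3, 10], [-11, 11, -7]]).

Expand along row 1:
  + (-4) · |-3 10; 11 -7| = (-4)·(21 − 110) = 356
  − (-9) · |6 10; -11 -7| = −(-9)·(-42 − (-110)) = 612
  + (-10) · |6 -3; -11 11| = (-10)·(66 − 33) = -330
Sum: (356) + (612) + (-330) = 638

The determinant is 638.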